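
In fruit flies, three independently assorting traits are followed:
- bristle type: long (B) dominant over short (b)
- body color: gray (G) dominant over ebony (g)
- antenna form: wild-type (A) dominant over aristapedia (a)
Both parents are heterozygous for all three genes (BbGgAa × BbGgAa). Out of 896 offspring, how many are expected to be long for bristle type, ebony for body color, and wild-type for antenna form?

Trihybrid cross: BbGgAa × BbGgAa
Each trait segregates independently with a 3:1 phenotypic ratio, so each gene contributes 3/4 (dominant) or 1/4 (recessive).
Target: long (bristle type), ebony (body color), wild-type (antenna form)
Probability = product of independent per-trait probabilities
= 3/4 × 1/4 × 3/4 = 9/64
Expected count = 9/64 × 896 = 126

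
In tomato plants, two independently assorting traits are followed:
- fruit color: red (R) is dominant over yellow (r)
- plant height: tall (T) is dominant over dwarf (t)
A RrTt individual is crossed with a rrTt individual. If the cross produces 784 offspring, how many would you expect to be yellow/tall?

Dihybrid cross RrTt × rrTt — consider each gene separately:
fruit color: Rr × rr → 2 Rr, 2 rr → 2 R_ : 2 rr (out of 4)
plant height: Tt × Tt → 1 TT, 2 Tt, 1 tt → 3 T_ : 1 tt (out of 4)
Combine (counts out of 4 × 4 = 16): red/tall (R_T_) = 2×3 = 6; red/dwarf (R_tt) = 2×1 = 2; yellow/tall (rrT_) = 2×3 = 6; yellow/dwarf (rrtt) = 2×1 = 2
Phenotype counts (out of 16): 6 red/tall, 2 red/dwarf, 6 yellow/tall, 2 yellow/dwarf
yellow/tall: 6 out of 16 → fraction 3/8
Expected count = 3/8 × 784 = 294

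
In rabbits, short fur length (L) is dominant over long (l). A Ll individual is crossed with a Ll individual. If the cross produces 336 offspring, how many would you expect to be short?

Punnett square for Ll × Ll:
Offspring genotypes: 1 LL, 2 Ll, 1 ll
short: 3, long: 1
short: 3 out of 4 → fraction 3/4
Expected count = 3/4 × 336 = 252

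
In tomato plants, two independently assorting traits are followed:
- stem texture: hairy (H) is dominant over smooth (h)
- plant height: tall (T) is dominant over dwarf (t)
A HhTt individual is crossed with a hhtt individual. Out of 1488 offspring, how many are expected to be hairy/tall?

Dihybrid cross HhTt × hhtt — consider each gene separately:
stem texture: Hh × hh → 2 Hh, 2 hh → 2 H_ : 2 hh (out of 4)
plant height: Tt × tt → 2 Tt, 2 tt → 2 T_ : 2 tt (out of 4)
Combine (counts out of 4 × 4 = 16): hairy/tall (H_T_) = 2×2 = 4; hairy/dwarf (H_tt) = 2×2 = 4; smooth/tall (hhT_) = 2×2 = 4; smooth/dwarf (hhtt) = 2×2 = 4
Phenotype counts (out of 16): 4 hairy/tall, 4 hairy/dwarf, 4 smooth/tall, 4 smooth/dwarf
hairy/tall: 4 out of 16 → fraction 1/4
Expected count = 1/4 × 1488 = 372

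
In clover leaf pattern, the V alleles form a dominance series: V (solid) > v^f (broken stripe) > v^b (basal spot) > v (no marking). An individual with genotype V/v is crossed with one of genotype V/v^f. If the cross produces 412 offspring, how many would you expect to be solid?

Cross: V/v × V/v^f
Allele dominance: V > v^f > v^b > v
Offspring genotypes: 1 V/V, 1 V/v^f, 1 V/v, 1 v^f/v
Phenotype counts: 3 solid, 1 broken stripe
solid: 3 out of 4 → fraction 3/4
Expected count = 3/4 × 412 = 309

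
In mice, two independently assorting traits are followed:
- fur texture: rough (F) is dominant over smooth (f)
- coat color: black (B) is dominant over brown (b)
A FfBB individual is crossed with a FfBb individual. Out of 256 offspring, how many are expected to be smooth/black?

Dihybrid cross FfBB × FfBb — consider each gene separately:
fur texture: Ff × Ff → 1 FF, 2 Ff, 1 ff → 3 F_ : 1 ff (out of 4)
coat color: BB × Bb → 2 BB, 2 Bb → 4 B_ (out of 4)
Combine (counts out of 4 × 4 = 16): rough/black (F_B_) = 3×4 = 12; smooth/black (ffB_) = 1×4 = 4
Phenotype counts (out of 16): 12 rough/black, 4 smooth/black
smooth/black: 4 out of 16 → fraction 1/4
Expected count = 1/4 × 256 = 64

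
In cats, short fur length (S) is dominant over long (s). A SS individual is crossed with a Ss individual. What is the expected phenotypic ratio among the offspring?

Punnett square for SS × Ss:
Offspring genotypes: 2 SS, 2 Ss
short: 4, long: 0
Ratio: all short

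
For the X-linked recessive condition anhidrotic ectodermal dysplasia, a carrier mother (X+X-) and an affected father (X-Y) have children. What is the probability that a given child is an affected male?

Cross: X+X- × X-Y
Offspring: 1 X+X-, 1 X+Y, 1 X-X-, 1 X-Y
Probability of an affected male: 1/4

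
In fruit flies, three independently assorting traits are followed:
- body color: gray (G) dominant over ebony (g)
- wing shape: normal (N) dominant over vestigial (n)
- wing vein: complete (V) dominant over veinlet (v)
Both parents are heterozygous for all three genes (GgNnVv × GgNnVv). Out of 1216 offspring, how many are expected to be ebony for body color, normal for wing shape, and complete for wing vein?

Trihybrid cross: GgNnVv × GgNnVv
Each trait segregates independently with a 3:1 phenotypic ratio, so each gene contributes 3/4 (dominant) or 1/4 (recessive).
Target: ebony (body color), normal (wing shape), complete (wing vein)
Probability = product of independent per-trait probabilities
= 1/4 × 3/4 × 3/4 = 9/64
Expected count = 9/64 × 1216 = 171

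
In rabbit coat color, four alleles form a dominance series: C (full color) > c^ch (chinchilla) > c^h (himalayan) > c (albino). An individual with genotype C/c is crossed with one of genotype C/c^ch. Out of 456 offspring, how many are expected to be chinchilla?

Cross: C/c × C/c^ch
Allele dominance: C > c^ch > c^h > c
Offspring genotypes: 1 C/C, 1 C/c^ch, 1 C/c, 1 c^ch/c
Phenotype counts: 3 full color, 1 chinchilla
chinchilla: 1 out of 4 → fraction 1/4
Expected count = 1/4 × 456 = 114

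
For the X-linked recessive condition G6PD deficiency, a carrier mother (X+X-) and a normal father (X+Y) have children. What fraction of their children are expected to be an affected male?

Cross: X+X- × X+Y
Offspring: 1 X+X+, 1 X+Y, 1 X+X-, 1 X-Y
Probability of an affected male: 1/4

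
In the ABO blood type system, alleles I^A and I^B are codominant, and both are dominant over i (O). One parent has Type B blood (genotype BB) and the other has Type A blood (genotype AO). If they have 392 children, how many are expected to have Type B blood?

Cross: BB × AO
Possible offspring genotypes: 2 AB, 2 BO
Blood type counts: 2 Type AB, 2 Type B
Probability of Type B: 2/4 = 1/2
Expected count = 1/2 × 392 = 196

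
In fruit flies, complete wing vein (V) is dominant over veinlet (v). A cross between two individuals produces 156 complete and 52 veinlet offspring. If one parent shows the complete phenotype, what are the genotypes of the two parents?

Observed offspring: 156 complete, 52 veinlet
The observed ratio simplifies to 3:1. Veinlet (vv) offspring appear, so each parent must contribute one v allele. The parent stated to show complete carries V, so it is Vv. The other parent is then either Vv or vv: Vv × vv would give a 1:1 split, whereas Vv × Vv gives 3:1 — matching the data. So both parents are heterozygous (Vv × Vv).
Parent genotypes: Vv × Vv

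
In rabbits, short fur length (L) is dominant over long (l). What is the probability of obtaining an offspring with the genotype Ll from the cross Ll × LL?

Punnett square for Ll × LL:
Offspring genotypes: 2 LL, 2 Ll
Total offspring: 4
Count with target: 2
Probability: 2/4 = 1/2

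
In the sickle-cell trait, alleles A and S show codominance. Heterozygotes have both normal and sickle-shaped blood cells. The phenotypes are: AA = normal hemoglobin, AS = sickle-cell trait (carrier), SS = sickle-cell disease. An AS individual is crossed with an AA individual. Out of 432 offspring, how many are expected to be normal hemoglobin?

Punnett square for AS × AA:
Offspring genotypes: 2 AA, 2 AS
Phenotype counts: 2 normal hemoglobin, 2 sickle-cell trait (carrier)
normal hemoglobin: 2 out of 4 → fraction 1/2
Expected count = 1/2 × 432 = 216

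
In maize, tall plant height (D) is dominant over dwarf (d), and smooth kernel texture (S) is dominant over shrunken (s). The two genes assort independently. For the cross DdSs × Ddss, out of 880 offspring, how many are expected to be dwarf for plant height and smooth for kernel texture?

Dihybrid cross DdSs × Ddss — consider each gene separately:
plant height: Dd × Dd → 1 DD, 2 Dd, 1 dd → 3 D_ : 1 dd (out of 4)
kernel texture: Ss × ss → 2 Ss, 2 ss → 2 S_ : 2 ss (out of 4)
Looking for: dwarf (dd) and smooth (S_)
P(dwarf) = 1/4, P(smooth) = 2/4
P(both) = 1/4 × 2/4 = 2/16 = 1/8
Expected count = 1/8 × 880 = 110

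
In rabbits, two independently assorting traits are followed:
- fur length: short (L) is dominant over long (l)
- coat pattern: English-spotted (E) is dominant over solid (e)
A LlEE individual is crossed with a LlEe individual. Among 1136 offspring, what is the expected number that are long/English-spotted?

Dihybrid cross LlEE × LlEe — consider each gene separately:
fur length: Ll × Ll → 1 LL, 2 Ll, 1 ll → 3 L_ : 1 ll (out of 4)
coat pattern: EE × Ee → 2 EE, 2 Ee → 4 E_ (out of 4)
Combine (counts out of 4 × 4 = 16): short/English-spotted (L_E_) = 3×4 = 12; long/English-spotted (llE_) = 1×4 = 4
Phenotype counts (out of 16): 12 short/English-spotted, 4 long/English-spotted
long/English-spotted: 4 out of 16 → fraction 1/4
Expected count = 1/4 × 1136 = 284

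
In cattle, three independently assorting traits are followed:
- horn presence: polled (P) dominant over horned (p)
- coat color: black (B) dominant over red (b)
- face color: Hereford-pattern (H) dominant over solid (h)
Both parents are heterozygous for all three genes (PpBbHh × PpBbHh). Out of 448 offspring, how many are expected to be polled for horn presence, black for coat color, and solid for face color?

Trihybrid cross: PpBbHh × PpBbHh
Each trait segregates independently with a 3:1 phenotypic ratio, so each gene contributes 3/4 (dominant) or 1/4 (recessive).
Target: polled (horn presence), black (coat color), solid (face color)
Probability = product of independent per-trait probabilities
= 3/4 × 3/4 × 1/4 = 9/64
Expected count = 9/64 × 448 = 63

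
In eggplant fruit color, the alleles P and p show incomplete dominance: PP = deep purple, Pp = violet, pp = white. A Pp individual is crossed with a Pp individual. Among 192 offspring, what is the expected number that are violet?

Punnett square for Pp × Pp:
Offspring genotypes: 1 PP, 2 Pp, 1 pp
Phenotype counts: 1 deep purple, 2 violet, 1 white
violet: 2 out of 4 → fraction 1/2
Expected count = 1/2 × 192 = 96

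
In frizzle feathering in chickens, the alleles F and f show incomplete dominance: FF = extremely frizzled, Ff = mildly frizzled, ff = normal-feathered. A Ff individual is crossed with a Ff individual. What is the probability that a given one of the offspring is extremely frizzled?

Punnett square for Ff × Ff:
Offspring genotypes: 1 FF, 2 Ff, 1 ff
Phenotype counts: 1 extremely frizzled, 2 mildly frizzled, 1 normal-feathered
extremely frizzled: 1 out of 4
Probability: 1/4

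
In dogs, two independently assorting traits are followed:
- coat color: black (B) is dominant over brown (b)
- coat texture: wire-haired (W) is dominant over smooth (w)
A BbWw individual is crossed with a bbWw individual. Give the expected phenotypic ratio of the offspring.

Dihybrid cross BbWw × bbWw — consider each gene separately:
coat color: Bb × bb → 2 Bb, 2 bb → 2 B_ : 2 bb (out of 4)
coat texture: Ww × Ww → 1 WW, 2 Ww, 1 ww → 3 W_ : 1 ww (out of 4)
Combine (counts out of 4 × 4 = 16): black/wire-haired (B_W_) = 2×3 = 6; black/smooth (B_ww) = 2×1 = 2; brown/wire-haired (bbW_) = 2×3 = 6; brown/smooth (bbww) = 2×1 = 2
Phenotype counts (out of 16): 6 black/wire-haired, 2 black/smooth, 6 brown/wire-haired, 2 brown/smooth
Ratio: 3 black/wire-haired : 1 black/smooth : 3 brown/wire-haired : 1 brown/smooth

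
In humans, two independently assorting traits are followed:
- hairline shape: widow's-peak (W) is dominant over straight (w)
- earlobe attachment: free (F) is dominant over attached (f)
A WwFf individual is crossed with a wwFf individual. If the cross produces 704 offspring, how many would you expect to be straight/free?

Dihybrid cross WwFf × wwFf — consider each gene separately:
hairline shape: Ww × ww → 2 Ww, 2 ww → 2 W_ : 2 ww (out of 4)
earlobe attachment: Ff × Ff → 1 FF, 2 Ff, 1 ff → 3 F_ : 1 ff (out of 4)
Combine (counts out of 4 × 4 = 16): widow's-peak/free (W_F_) = 2×3 = 6; widow's-peak/attached (W_ff) = 2×1 = 2; straight/free (wwF_) = 2×3 = 6; straight/attached (wwff) = 2×1 = 2
Phenotype counts (out of 16): 6 widow's-peak/free, 2 widow's-peak/attached, 6 straight/free, 2 straight/attached
straight/free: 6 out of 16 → fraction 3/8
Expected count = 3/8 × 704 = 264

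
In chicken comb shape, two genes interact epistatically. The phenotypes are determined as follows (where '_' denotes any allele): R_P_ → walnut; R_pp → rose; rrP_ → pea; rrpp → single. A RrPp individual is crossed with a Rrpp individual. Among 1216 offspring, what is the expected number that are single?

Cross: RrPp × Rrpp — consider each gene separately:
R gene: Rr × Rr → 1 RR, 2 Rr, 1 rr → 3 R_ : 1 rr (out of 4)
P gene: Pp × pp → 2 Pp, 2 pp → 2 P_ : 2 pp (out of 4)
Genotype classes (out of 4 × 4 = 16): R_P_ = 3×2 = 6; R_pp = 3×2 = 6; rrP_ = 1×2 = 2; rrpp = 1×2 = 2
Apply the phenotype rules: R_P_ (6) → walnut; R_pp (6) → rose; rrP_ (2) → pea; rrpp (2) → single
Phenotype counts (out of 16): 6 walnut, 6 rose, 2 pea, 2 single
single: 2 out of 16 → fraction 1/8
Expected count = 1/8 × 1216 = 152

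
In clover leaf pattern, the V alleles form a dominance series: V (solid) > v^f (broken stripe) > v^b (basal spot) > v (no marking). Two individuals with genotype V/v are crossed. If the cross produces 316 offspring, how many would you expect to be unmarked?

Cross: V/v × V/v
Allele dominance: V > v^f > v^b > v
Offspring genotypes: 1 V/V, 2 V/v, 1 v/v
Phenotype counts: 3 solid, 1 unmarked
unmarked: 1 out of 4 → fraction 1/4
Expected count = 1/4 × 316 = 79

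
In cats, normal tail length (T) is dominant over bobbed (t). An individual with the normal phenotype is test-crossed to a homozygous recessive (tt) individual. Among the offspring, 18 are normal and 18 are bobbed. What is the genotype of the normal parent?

Test cross: ? × tt
Offspring: 18 normal, 18 bobbed — approximately 1:1.
A 1:1 ratio in a test cross indicates the unknown parent is heterozygous (Tt).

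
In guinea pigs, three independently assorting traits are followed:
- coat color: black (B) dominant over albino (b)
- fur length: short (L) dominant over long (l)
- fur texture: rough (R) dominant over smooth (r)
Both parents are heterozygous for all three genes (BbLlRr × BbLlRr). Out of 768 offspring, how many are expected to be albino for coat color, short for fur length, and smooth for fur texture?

Trihybrid cross: BbLlRr × BbLlRr
Each trait segregates independently with a 3:1 phenotypic ratio, so each gene contributes 3/4 (dominant) or 1/4 (recessive).
Target: albino (coat color), short (fur length), smooth (fur texture)
Probability = product of independent per-trait probabilities
= 1/4 × 3/4 × 1/4 = 3/64
Expected count = 3/64 × 768 = 36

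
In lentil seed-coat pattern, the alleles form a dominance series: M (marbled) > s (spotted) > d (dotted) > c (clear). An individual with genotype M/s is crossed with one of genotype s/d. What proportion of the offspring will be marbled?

Cross: M/s × s/d
Allele dominance: M > s > d > c
Offspring genotypes: 1 M/s, 1 M/d, 1 s/s, 1 s/d
Phenotype counts: 2 marbled, 2 spotted
marbled: 2 out of 4
Probability: 2/4 = 1/2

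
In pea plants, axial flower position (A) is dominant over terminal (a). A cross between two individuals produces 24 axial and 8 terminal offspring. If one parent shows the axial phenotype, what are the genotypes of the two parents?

Observed offspring: 24 axial, 8 terminal
The observed ratio simplifies to 3:1. Terminal (aa) offspring appear, so each parent must contribute one a allele. The parent stated to show axial carries A, so it is Aa. The other parent is then either Aa or aa: Aa × aa would give a 1:1 split, whereas Aa × Aa gives 3:1 — matching the data. So both parents are heterozygous (Aa × Aa).
Parent genotypes: Aa × Aa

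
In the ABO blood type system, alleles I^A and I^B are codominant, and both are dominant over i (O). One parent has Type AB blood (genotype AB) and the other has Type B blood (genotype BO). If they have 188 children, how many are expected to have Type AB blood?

Cross: AB × BO
Possible offspring genotypes: 1 AB, 1 AO, 1 BB, 1 BO
Blood type counts: 1 Type AB, 1 Type A, 2 Type B
Probability of Type AB: 1/4
Expected count = 1/4 × 188 = 47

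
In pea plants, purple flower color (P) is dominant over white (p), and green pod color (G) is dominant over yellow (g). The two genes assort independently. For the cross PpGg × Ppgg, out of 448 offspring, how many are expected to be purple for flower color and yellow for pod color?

Dihybrid cross PpGg × Ppgg — consider each gene separately:
flower color: Pp × Pp → 1 PP, 2 Pp, 1 pp → 3 P_ : 1 pp (out of 4)
pod color: Gg × gg → 2 Gg, 2 gg → 2 G_ : 2 gg (out of 4)
Looking for: purple (P_) and yellow (gg)
P(purple) = 3/4, P(yellow) = 2/4
P(both) = 3/4 × 2/4 = 6/16 = 3/8
Expected count = 3/8 × 448 = 168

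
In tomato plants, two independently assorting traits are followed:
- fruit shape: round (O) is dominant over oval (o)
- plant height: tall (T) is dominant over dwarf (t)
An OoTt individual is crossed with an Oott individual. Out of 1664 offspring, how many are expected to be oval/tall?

Dihybrid cross OoTt × Oott — consider each gene separately:
fruit shape: Oo × Oo → 1 OO, 2 Oo, 1 oo → 3 O_ : 1 oo (out of 4)
plant height: Tt × tt → 2 Tt, 2 tt → 2 T_ : 2 tt (out of 4)
Combine (counts out of 4 × 4 = 16): round/tall (O_T_) = 3×2 = 6; round/dwarf (O_tt) = 3×2 = 6; oval/tall (ooT_) = 1×2 = 2; oval/dwarf (oott) = 1×2 = 2
Phenotype counts (out of 16): 6 round/tall, 6 round/dwarf, 2 oval/tall, 2 oval/dwarf
oval/tall: 2 out of 16 → fraction 1/8
Expected count = 1/8 × 1664 = 208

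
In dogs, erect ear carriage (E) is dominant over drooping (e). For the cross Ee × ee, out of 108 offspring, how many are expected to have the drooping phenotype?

Punnett square for Ee × ee:
Offspring genotypes: 2 Ee, 2 ee
Total offspring: 4
Count with target: 2
Probability: 2/4 = 1/2
Expected count = 1/2 × 108 = 54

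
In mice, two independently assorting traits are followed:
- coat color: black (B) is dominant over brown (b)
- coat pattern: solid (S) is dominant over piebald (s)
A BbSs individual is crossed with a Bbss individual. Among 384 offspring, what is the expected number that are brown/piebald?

Dihybrid cross BbSs × Bbss — consider each gene separately:
coat color: Bb × Bb → 1 BB, 2 Bb, 1 bb → 3 B_ : 1 bb (out of 4)
coat pattern: Ss × ss → 2 Ss, 2 ss → 2 S_ : 2 ss (out of 4)
Combine (counts out of 4 × 4 = 16): black/solid (B_S_) = 3×2 = 6; black/piebald (B_ss) = 3×2 = 6; brown/solid (bbS_) = 1×2 = 2; brown/piebald (bbss) = 1×2 = 2
Phenotype counts (out of 16): 6 black/solid, 6 black/piebald, 2 brown/solid, 2 brown/piebald
brown/piebald: 2 out of 16 → fraction 1/8
Expected count = 1/8 × 384 = 48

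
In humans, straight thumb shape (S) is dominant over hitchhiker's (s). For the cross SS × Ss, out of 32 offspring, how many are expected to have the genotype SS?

Punnett square for SS × Ss:
Offspring genotypes: 2 SS, 2 Ss
Total offspring: 4
Count with target: 2
Probability: 2/4 = 1/2
Expected count = 1/2 × 32 = 16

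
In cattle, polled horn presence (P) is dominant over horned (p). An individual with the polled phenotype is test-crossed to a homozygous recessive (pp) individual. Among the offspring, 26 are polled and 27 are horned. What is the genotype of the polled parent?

Test cross: ? × pp
Offspring: 26 polled, 27 horned — approximately 1:1.
A 1:1 ratio in a test cross indicates the unknown parent is heterozygous (Pp).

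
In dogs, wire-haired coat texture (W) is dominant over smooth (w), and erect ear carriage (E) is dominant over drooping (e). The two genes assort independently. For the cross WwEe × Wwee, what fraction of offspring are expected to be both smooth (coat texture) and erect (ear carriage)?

Dihybrid cross WwEe × Wwee — consider each gene separately:
coat texture: Ww × Ww → 1 WW, 2 Ww, 1 ww → 3 W_ : 1 ww (out of 4)
ear carriage: Ee × ee → 2 Ee, 2 ee → 2 E_ : 2 ee (out of 4)
Looking for: smooth (ww) and erect (E_)
P(smooth) = 1/4, P(erect) = 2/4
P(both) = 1/4 × 2/4 = 2/16 = 1/8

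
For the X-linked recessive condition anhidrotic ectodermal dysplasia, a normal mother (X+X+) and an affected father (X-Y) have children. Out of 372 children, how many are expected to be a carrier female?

Cross: X+X+ × X-Y
Offspring: 2 X+X-, 2 X+Y
Probability of a carrier female: 2/4 = 1/2
Expected count = 1/2 × 372 = 186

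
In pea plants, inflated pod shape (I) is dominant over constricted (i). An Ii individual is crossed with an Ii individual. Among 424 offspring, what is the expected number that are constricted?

Punnett square for Ii × Ii:
Offspring genotypes: 1 II, 2 Ii, 1 ii
inflated: 3, constricted: 1
constricted: 1 out of 4 → fraction 1/4
Expected count = 1/4 × 424 = 106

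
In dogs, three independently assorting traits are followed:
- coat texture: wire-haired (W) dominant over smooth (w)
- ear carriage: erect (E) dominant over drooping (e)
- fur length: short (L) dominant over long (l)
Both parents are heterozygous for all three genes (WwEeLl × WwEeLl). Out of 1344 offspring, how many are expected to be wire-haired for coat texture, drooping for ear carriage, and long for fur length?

Trihybrid cross: WwEeLl × WwEeLl
Each trait segregates independently with a 3:1 phenotypic ratio, so each gene contributes 3/4 (dominant) or 1/4 (recessive).
Target: wire-haired (coat texture), drooping (ear carriage), long (fur length)
Probability = product of independent per-trait probabilities
= 3/4 × 1/4 × 1/4 = 3/64
Expected count = 3/64 × 1344 = 63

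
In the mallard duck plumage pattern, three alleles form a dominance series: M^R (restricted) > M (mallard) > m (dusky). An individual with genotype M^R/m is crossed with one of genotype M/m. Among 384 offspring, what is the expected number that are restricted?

Cross: M^R/m × M/m
Allele dominance: M^R > M > m
Offspring genotypes: 1 M^R/M, 1 M^R/m, 1 M/m, 1 m/m
Phenotype counts: 2 restricted, 1 mallard, 1 dusky
restricted: 2 out of 4 → fraction 1/2
Expected count = 1/2 × 384 = 192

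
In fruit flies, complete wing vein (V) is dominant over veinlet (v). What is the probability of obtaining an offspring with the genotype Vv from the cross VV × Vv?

Punnett square for VV × Vv:
Offspring genotypes: 2 VV, 2 Vv
Total offspring: 4
Count with target: 2
Probability: 2/4 = 1/2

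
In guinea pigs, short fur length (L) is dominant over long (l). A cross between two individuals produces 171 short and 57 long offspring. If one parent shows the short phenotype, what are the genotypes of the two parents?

Observed offspring: 171 short, 57 long
The observed ratio simplifies to 3:1. Long (ll) offspring appear, so each parent must contribute one l allele. The parent stated to show short carries L, so it is Ll. The other parent is then either Ll or ll: Ll × ll would give a 1:1 split, whereas Ll × Ll gives 3:1 — matching the data. So both parents are heterozygous (Ll × Ll).
Parent genotypes: Ll × Ll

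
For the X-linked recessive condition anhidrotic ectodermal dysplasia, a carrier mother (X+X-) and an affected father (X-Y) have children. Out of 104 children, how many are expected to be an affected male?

Cross: X+X- × X-Y
Offspring: 1 X+X-, 1 X+Y, 1 X-X-, 1 X-Y
Probability of an affected male: 1/4
Expected count = 1/4 × 104 = 26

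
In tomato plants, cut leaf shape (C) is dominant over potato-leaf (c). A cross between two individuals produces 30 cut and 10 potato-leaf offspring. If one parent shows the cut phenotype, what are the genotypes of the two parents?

Observed offspring: 30 cut, 10 potato-leaf
The observed ratio simplifies to 3:1. Potato-leaf (cc) offspring appear, so each parent must contribute one c allele. The parent stated to show cut carries C, so it is Cc. The other parent is then either Cc or cc: Cc × cc would give a 1:1 split, whereas Cc × Cc gives 3:1 — matching the data. So both parents are heterozygous (Cc × Cc).
Parent genotypes: Cc × Cc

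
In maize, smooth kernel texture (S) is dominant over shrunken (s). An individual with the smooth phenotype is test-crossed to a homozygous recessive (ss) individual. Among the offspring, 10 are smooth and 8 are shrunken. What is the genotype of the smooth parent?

Test cross: ? × ss
Offspring: 10 smooth, 8 shrunken — approximately 1:1.
A 1:1 ratio in a test cross indicates the unknown parent is heterozygous (Ss).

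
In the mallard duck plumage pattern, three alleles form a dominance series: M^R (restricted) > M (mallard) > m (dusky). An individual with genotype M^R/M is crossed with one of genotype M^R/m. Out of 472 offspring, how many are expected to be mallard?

Cross: M^R/M × M^R/m
Allele dominance: M^R > M > m
Offspring genotypes: 1 M^R/M^R, 1 M^R/m, 1 M^R/M, 1 M/m
Phenotype counts: 3 restricted, 1 mallard
mallard: 1 out of 4 → fraction 1/4
Expected count = 1/4 × 472 = 118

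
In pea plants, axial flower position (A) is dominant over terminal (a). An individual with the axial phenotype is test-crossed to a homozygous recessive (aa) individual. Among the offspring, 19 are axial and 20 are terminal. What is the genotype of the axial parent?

Test cross: ? × aa
Offspring: 19 axial, 20 terminal — approximately 1:1.
A 1:1 ratio in a test cross indicates the unknown parent is heterozygous (Aa).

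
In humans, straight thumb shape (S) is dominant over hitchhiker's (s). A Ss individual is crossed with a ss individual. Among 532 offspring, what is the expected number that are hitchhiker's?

Punnett square for Ss × ss:
Offspring genotypes: 2 Ss, 2 ss
straight: 2, hitchhiker's: 2
hitchhiker's: 2 out of 4 → fraction 1/2
Expected count = 1/2 × 532 = 266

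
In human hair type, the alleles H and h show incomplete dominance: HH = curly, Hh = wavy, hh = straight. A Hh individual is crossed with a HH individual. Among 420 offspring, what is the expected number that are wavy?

Punnett square for Hh × HH:
Offspring genotypes: 2 HH, 2 Hh
Phenotype counts: 2 curly, 2 wavy
wavy: 2 out of 4 → fraction 1/2
Expected count = 1/2 × 420 = 210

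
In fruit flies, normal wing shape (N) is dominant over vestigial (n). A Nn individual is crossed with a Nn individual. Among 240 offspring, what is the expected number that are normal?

Punnett square for Nn × Nn:
Offspring genotypes: 1 NN, 2 Nn, 1 nn
normal: 3, vestigial: 1
normal: 3 out of 4 → fraction 3/4
Expected count = 3/4 × 240 = 180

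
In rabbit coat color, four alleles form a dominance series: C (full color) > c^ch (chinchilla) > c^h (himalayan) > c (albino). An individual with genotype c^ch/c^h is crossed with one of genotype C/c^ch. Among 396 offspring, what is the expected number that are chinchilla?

Cross: c^ch/c^h × C/c^ch
Allele dominance: C > c^ch > c^h > c
Offspring genotypes: 1 C/c^ch, 1 c^ch/c^ch, 1 C/c^h, 1 c^ch/c^h
Phenotype counts: 2 full color, 2 chinchilla
chinchilla: 2 out of 4 → fraction 1/2
Expected count = 1/2 × 396 = 198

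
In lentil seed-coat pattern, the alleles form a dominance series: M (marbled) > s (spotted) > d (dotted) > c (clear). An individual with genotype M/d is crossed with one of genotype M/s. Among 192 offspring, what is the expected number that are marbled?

Cross: M/d × M/s
Allele dominance: M > s > d > c
Offspring genotypes: 1 M/M, 1 M/s, 1 M/d, 1 s/d
Phenotype counts: 3 marbled, 1 spotted
marbled: 3 out of 4 → fraction 3/4
Expected count = 3/4 × 192 = 144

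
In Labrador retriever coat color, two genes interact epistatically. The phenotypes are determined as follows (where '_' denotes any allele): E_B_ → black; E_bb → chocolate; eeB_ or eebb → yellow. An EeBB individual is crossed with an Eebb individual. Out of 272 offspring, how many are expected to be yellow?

Cross: EeBB × Eebb — consider each gene separately:
E gene: Ee × Ee → 1 EE, 2 Ee, 1 ee → 3 E_ : 1 ee (out of 4)
B gene: BB × bb → 4 Bb → 4 B_ (out of 4)
Genotype classes (out of 4 × 4 = 16): E_B_ = 3×4 = 12; eeB_ = 1×4 = 4
Apply the phenotype rules: E_B_ (12) → black; eeB_ (4) → yellow
Phenotype counts (out of 16): 12 black, 4 yellow
yellow: 4 out of 16 → fraction 1/4
Expected count = 1/4 × 272 = 68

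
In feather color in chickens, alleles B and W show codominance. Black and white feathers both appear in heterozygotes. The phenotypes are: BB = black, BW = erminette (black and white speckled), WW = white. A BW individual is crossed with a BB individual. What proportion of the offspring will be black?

Punnett square for BW × BB:
Offspring genotypes: 2 BB, 2 BW
Phenotype counts: 2 black, 2 erminette (black and white speckled)
black: 2 out of 4
Probability: 2/4 = 1/2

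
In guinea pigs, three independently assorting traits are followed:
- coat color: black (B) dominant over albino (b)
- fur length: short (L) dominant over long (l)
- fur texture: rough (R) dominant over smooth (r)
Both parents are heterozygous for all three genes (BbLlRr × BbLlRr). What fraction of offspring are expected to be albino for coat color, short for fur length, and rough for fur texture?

Trihybrid cross: BbLlRr × BbLlRr
Each trait segregates independently with a 3:1 phenotypic ratio, so each gene contributes 3/4 (dominant) or 1/4 (recessive).
Target: albino (coat color), short (fur length), rough (fur texture)
Probability = product of independent per-trait probabilities
= 1/4 × 3/4 × 3/4 = 9/64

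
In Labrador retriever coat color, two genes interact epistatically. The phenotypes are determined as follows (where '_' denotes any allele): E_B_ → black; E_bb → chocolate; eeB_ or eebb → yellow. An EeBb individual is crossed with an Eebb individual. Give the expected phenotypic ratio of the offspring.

Cross: EeBb × Eebb — consider each gene separately:
E gene: Ee × Ee → 1 EE, 2 Ee, 1 ee → 3 E_ : 1 ee (out of 4)
B gene: Bb × bb → 2 Bb, 2 bb → 2 B_ : 2 bb (out of 4)
Genotype classes (out of 4 × 4 = 16): E_B_ = 3×2 = 6; E_bb = 3×2 = 6; eeB_ = 1×2 = 2; eebb = 1×2 = 2
Apply the phenotype rules: E_B_ (6) → black; E_bb (6) → chocolate; eeB_ (2) + eebb (2) → yellow
Phenotype counts (out of 16): 6 black, 6 chocolate, 4 yellow
Ratio: 3 black : 3 chocolate : 2 yellow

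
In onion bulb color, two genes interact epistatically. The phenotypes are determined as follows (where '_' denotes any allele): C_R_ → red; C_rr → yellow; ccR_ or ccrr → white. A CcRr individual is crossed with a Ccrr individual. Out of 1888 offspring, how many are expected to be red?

Cross: CcRr × Ccrr — consider each gene separately:
C gene: Cc × Cc → 1 CC, 2 Cc, 1 cc → 3 C_ : 1 cc (out of 4)
R gene: Rr × rr → 2 Rr, 2 rr → 2 R_ : 2 rr (out of 4)
Genotype classes (out of 4 × 4 = 16): C_R_ = 3×2 = 6; C_rr = 3×2 = 6; ccR_ = 1×2 = 2; ccrr = 1×2 = 2
Apply the phenotype rules: C_R_ (6) → red; C_rr (6) → yellow; ccR_ (2) + ccrr (2) → white
Phenotype counts (out of 16): 6 red, 6 yellow, 4 white
red: 6 out of 16 → fraction 3/8
Expected count = 3/8 × 1888 = 708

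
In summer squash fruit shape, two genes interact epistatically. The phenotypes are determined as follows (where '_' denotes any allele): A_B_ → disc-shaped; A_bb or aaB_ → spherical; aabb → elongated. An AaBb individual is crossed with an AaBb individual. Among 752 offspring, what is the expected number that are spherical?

Cross: AaBb × AaBb — consider each gene separately:
A gene: Aa × Aa → 1 AA, 2 Aa, 1 aa → 3 A_ : 1 aa (out of 4)
B gene: Bb × Bb → 1 BB, 2 Bb, 1 bb → 3 B_ : 1 bb (out of 4)
Genotype classes (out of 4 × 4 = 16): A_B_ = 3×3 = 9; A_bb = 3×1 = 3; aaB_ = 1×3 = 3; aabb = 1×1 = 1
Apply the phenotype rules: A_B_ (9) → disc-shaped; A_bb (3) + aaB_ (3) → spherical; aabb (1) → elongated
Phenotype counts (out of 16): 9 disc-shaped, 6 spherical, 1 elongated
spherical: 6 out of 16 → fraction 3/8
Expected count = 3/8 × 752 = 282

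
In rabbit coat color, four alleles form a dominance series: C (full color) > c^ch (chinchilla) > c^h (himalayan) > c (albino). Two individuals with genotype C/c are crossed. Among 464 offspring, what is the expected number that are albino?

Cross: C/c × C/c
Allele dominance: C > c^ch > c^h > c
Offspring genotypes: 1 C/C, 2 C/c, 1 c/c
Phenotype counts: 3 full color, 1 albino
albino: 1 out of 4 → fraction 1/4
Expected count = 1/4 × 464 = 116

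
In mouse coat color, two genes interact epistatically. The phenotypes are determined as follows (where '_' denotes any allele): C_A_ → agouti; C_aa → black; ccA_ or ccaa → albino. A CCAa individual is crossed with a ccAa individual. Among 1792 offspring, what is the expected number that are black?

Cross: CCAa × ccAa — consider each gene separately:
C gene: CC × cc → 4 Cc → 4 C_ (out of 4)
A gene: Aa × Aa → 1 AA, 2 Aa, 1 aa → 3 A_ : 1 aa (out of 4)
Genotype classes (out of 4 × 4 = 16): C_A_ = 4×3 = 12; C_aa = 4×1 = 4
Apply the phenotype rules: C_A_ (12) → agouti; C_aa (4) → black
Phenotype counts (out of 16): 12 agouti, 4 black
black: 4 out of 16 → fraction 1/4
Expected count = 1/4 × 1792 = 448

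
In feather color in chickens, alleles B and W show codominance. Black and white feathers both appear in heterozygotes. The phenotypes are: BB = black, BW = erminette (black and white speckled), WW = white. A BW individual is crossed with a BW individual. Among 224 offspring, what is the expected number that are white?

Punnett square for BW × BW:
Offspring genotypes: 1 BB, 2 BW, 1 WW
Phenotype counts: 1 black, 2 erminette (black and white speckled), 1 white
white: 1 out of 4 → fraction 1/4
Expected count = 1/4 × 224 = 56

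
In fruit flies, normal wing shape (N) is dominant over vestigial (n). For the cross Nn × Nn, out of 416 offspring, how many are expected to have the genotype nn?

Punnett square for Nn × Nn:
Offspring genotypes: 1 NN, 2 Nn, 1 nn
Total offspring: 4
Count with target: 1
Probability: 1/4
Expected count = 1/4 × 416 = 104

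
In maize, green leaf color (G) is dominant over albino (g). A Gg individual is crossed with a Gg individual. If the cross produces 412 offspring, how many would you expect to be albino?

Punnett square for Gg × Gg:
Offspring genotypes: 1 GG, 2 Gg, 1 gg
green: 3, albino: 1
albino: 1 out of 4 → fraction 1/4
Expected count = 1/4 × 412 = 103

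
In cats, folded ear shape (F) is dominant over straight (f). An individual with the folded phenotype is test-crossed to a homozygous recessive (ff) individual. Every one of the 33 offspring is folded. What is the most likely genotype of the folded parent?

Test cross: ? × ff
All offspring are folded.
If the unknown parent were heterozygous (Ff), about half of 33 offspring would be straight; none are. The unknown parent is most likely homozygous dominant (FF).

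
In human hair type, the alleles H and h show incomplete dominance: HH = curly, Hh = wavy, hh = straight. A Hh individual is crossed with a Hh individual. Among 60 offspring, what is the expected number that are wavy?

Punnett square for Hh × Hh:
Offspring genotypes: 1 HH, 2 Hh, 1 hh
Phenotype counts: 1 curly, 2 wavy, 1 straight
wavy: 2 out of 4 → fraction 1/2
Expected count = 1/2 × 60 = 30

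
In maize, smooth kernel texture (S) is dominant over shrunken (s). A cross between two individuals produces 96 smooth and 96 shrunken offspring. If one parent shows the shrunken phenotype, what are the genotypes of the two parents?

Observed offspring: 96 smooth, 96 shrunken
The observed ratio simplifies to 1:1. One parent shows shrunken, so its genotype must be ss. A 1:1 offspring split requires the other parent to be heterozygous (Ss).
Parent genotypes: ss × Ss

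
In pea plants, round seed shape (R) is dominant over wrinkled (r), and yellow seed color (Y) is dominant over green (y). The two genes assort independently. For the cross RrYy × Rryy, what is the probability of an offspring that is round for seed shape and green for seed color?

Dihybrid cross RrYy × Rryy — consider each gene separately:
seed shape: Rr × Rr → 1 RR, 2 Rr, 1 rr → 3 R_ : 1 rr (out of 4)
seed color: Yy × yy → 2 Yy, 2 yy → 2 Y_ : 2 yy (out of 4)
Looking for: round (R_) and green (yy)
P(round) = 3/4, P(green) = 2/4
P(both) = 3/4 × 2/4 = 6/16 = 3/8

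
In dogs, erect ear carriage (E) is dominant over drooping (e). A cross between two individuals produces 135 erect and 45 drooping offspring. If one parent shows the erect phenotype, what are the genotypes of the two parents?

Observed offspring: 135 erect, 45 drooping
The observed ratio simplifies to 3:1. Drooping (ee) offspring appear, so each parent must contribute one e allele. The parent stated to show erect carries E, so it is Ee. The other parent is then either Ee or ee: Ee × ee would give a 1:1 split, whereas Ee × Ee gives 3:1 — matching the data. So both parents are heterozygous (Ee × Ee).
Parent genotypes: Ee × Ee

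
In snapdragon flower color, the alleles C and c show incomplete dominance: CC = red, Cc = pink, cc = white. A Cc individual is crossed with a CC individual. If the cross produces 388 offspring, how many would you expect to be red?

Punnett square for Cc × CC:
Offspring genotypes: 2 CC, 2 Cc
Phenotype counts: 2 red, 2 pink
red: 2 out of 4 → fraction 1/2
Expected count = 1/2 × 388 = 194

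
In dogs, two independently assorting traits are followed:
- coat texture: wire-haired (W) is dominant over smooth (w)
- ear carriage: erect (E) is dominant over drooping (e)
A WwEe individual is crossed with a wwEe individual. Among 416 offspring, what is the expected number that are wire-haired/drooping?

Dihybrid cross WwEe × wwEe — consider each gene separately:
coat texture: Ww × ww → 2 Ww, 2 ww → 2 W_ : 2 ww (out of 4)
ear carriage: Ee × Ee → 1 EE, 2 Ee, 1 ee → 3 E_ : 1 ee (out of 4)
Combine (counts out of 4 × 4 = 16): wire-haired/erect (W_E_) = 2×3 = 6; wire-haired/drooping (W_ee) = 2×1 = 2; smooth/erect (wwE_) = 2×3 = 6; smooth/drooping (wwee) = 2×1 = 2
Phenotype counts (out of 16): 6 wire-haired/erect, 2 wire-haired/drooping, 6 smooth/erect, 2 smooth/drooping
wire-haired/drooping: 2 out of 16 → fraction 1/8
Expected count = 1/8 × 416 = 52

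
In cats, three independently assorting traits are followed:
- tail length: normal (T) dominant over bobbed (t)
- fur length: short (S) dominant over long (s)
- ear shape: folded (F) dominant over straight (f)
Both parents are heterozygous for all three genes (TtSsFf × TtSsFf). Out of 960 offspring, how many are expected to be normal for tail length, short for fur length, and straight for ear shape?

Trihybrid cross: TtSsFf × TtSsFf
Each trait segregates independently with a 3:1 phenotypic ratio, so each gene contributes 3/4 (dominant) or 1/4 (recessive).
Target: normal (tail length), short (fur length), straight (ear shape)
Probability = product of independent per-trait probabilities
= 3/4 × 3/4 × 1/4 = 9/64
Expected count = 9/64 × 960 = 135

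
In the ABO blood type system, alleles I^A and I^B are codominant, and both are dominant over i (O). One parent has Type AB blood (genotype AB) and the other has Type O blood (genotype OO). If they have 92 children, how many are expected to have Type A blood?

Cross: AB × OO
Possible offspring genotypes: 2 AO, 2 BO
Blood type counts: 2 Type A, 2 Type B
Probability of Type A: 2/4 = 1/2
Expected count = 1/2 × 92 = 46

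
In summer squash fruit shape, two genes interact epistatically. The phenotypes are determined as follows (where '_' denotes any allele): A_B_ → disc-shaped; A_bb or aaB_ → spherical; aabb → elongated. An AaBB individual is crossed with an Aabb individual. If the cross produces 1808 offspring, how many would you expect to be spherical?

Cross: AaBB × Aabb — consider each gene separately:
A gene: Aa × Aa → 1 AA, 2 Aa, 1 aa → 3 A_ : 1 aa (out of 4)
B gene: BB × bb → 4 Bb → 4 B_ (out of 4)
Genotype classes (out of 4 × 4 = 16): A_B_ = 3×4 = 12; aaB_ = 1×4 = 4
Apply the phenotype rules: A_B_ (12) → disc-shaped; aaB_ (4) → spherical
Phenotype counts (out of 16): 12 disc-shaped, 4 spherical
spherical: 4 out of 16 → fraction 1/4
Expected count = 1/4 × 1808 = 452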